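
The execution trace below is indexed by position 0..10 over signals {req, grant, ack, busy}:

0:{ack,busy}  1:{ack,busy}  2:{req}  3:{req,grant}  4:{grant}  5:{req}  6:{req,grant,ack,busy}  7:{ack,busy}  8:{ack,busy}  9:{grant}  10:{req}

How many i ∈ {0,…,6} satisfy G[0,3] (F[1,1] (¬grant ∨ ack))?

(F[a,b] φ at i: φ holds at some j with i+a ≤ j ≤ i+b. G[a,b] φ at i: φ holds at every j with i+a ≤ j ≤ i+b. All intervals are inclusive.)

Evaluate at each i in [0,6]:
  i=0: ✗ (fails at j=2)
  i=1: ✗ (fails at j=2)
  i=2: ✗ (fails at j=2)
  i=3: ✗ (fails at j=3)
  i=4: ✓ (all of [4,7])
  i=5: ✗ (fails at j=8)
  i=6: ✗ (fails at j=8)
Positions where it holds: {4} → 1.

1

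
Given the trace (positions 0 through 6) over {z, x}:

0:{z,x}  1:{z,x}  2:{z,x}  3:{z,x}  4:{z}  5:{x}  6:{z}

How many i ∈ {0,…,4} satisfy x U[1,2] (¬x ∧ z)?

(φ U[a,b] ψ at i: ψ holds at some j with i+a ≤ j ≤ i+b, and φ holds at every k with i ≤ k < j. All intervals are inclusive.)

2

Evaluate at each i in [0,4]:
  i=0: ✗ (no rhs in [1,2])
  i=1: ✗ (no rhs in [2,3])
  i=2: ✓ (rhs at j=4; lhs holds on [2,3])
  i=3: ✓ (rhs at j=4; lhs holds on [3,3])
  i=4: ✗ (lhs fails at k=4 before rhs at j=6)
Positions where it holds: {2, 3} → 2.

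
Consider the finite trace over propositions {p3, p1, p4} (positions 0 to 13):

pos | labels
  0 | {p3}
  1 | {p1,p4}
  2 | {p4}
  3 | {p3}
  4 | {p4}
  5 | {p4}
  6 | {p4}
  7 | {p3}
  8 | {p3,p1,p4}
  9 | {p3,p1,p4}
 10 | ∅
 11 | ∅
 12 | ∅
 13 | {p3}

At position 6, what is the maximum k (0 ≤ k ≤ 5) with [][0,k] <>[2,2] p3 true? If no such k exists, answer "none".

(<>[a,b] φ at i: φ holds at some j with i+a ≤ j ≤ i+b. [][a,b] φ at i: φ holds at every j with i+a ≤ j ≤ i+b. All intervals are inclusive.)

<>[2,2] p3 must hold from j=6 onward; find where it first fails.
  j=6: holds
  j=7: holds
  j=8: fails
Holds on [6,7], so largest k = 1.

1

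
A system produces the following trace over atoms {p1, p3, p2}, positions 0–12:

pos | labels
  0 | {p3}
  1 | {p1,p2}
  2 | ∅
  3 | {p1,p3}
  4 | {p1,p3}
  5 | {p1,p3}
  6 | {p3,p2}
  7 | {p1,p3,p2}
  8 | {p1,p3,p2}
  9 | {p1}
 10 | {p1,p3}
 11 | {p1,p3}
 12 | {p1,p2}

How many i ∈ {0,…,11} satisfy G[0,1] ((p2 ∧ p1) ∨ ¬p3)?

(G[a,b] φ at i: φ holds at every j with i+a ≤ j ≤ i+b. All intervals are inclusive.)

3

Evaluate at each i in [0,11]:
  i=0: ✗ (fails at j=0)
  i=1: ✓ (all of [1,2])
  i=2: ✗ (fails at j=3)
  i=3: ✗ (fails at j=3)
  i=4: ✗ (fails at j=4)
  i=5: ✗ (fails at j=5)
  i=6: ✗ (fails at j=6)
  i=7: ✓ (all of [7,8])
  i=8: ✓ (all of [8,9])
  i=9: ✗ (fails at j=10)
  i=10: ✗ (fails at j=10)
  i=11: ✗ (fails at j=11)
Positions where it holds: {1, 7, 8} → 3.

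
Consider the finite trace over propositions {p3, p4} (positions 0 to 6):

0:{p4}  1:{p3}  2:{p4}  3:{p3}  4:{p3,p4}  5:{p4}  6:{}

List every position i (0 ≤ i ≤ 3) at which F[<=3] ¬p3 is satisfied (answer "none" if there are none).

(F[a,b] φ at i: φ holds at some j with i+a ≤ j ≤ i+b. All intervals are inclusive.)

Evaluate at each i in [0,3]:
  i=0: ✓ (witness j=0)
  i=1: ✓ (witness j=2)
  i=2: ✓ (witness j=2)
  i=3: ✓ (witness j=5)

0, 1, 2, 3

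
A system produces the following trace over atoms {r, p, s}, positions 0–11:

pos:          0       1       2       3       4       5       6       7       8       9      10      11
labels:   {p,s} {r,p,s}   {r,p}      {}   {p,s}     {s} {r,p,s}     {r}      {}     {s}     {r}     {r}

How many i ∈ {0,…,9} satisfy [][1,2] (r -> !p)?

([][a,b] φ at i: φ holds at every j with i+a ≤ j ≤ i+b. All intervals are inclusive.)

Evaluate at each i in [0,9]:
  i=0: ✗ (fails at j=1)
  i=1: ✗ (fails at j=2)
  i=2: ✓ (all of [3,4])
  i=3: ✓ (all of [4,5])
  i=4: ✗ (fails at j=6)
  i=5: ✗ (fails at j=6)
  i=6: ✓ (all of [7,8])
  i=7: ✓ (all of [8,9])
  i=8: ✓ (all of [9,10])
  i=9: ✓ (all of [10,11])
Positions where it holds: {2, 3, 6, 7, 8, 9} → 6.

6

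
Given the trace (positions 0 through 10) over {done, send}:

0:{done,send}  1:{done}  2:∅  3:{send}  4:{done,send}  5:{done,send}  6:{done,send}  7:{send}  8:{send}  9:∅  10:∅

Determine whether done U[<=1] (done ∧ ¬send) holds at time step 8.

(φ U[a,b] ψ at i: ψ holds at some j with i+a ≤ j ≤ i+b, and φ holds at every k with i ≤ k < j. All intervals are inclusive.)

Does not hold

Need some j in [8,9] with (done ∧ ¬send), and done at every k in [8,j-1].
  j=8: (done ∧ ¬send) false.
  j=9: (done ∧ ¬send) false.
No j in the window works → until fails.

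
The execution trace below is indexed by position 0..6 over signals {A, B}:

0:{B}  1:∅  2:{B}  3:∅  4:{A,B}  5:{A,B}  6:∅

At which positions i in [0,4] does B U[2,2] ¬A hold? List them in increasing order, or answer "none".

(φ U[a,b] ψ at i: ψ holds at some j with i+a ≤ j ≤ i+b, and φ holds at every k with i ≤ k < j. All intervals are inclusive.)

4

Evaluate at each i in [0,4]:
  i=0: ✗ (lhs fails at k=1 before rhs at j=2)
  i=1: ✗ (lhs fails at k=1 before rhs at j=3)
  i=2: ✗ (no rhs in [4,4])
  i=3: ✗ (no rhs in [5,5])
  i=4: ✓ (rhs at j=6; lhs holds on [4,5])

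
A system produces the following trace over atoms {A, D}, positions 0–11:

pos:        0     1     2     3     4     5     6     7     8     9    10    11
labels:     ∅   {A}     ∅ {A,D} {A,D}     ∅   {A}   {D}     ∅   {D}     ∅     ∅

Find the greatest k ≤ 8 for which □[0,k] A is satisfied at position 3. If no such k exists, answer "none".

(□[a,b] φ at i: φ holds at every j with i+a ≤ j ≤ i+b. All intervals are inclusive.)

1

A must hold from j=3 onward; find where it first fails.
  j=3: holds
  j=4: holds
  j=5: fails
Holds on [3,4], so largest k = 1.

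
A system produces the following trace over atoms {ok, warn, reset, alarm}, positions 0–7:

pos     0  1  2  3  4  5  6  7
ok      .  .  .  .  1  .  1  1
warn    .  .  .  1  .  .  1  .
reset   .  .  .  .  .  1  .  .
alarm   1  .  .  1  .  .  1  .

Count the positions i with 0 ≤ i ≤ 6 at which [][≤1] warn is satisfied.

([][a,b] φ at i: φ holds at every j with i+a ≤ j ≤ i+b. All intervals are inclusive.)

0

Evaluate at each i in [0,6]:
  i=0: ✗ (fails at j=0)
  i=1: ✗ (fails at j=1)
  i=2: ✗ (fails at j=2)
  i=3: ✗ (fails at j=4)
  i=4: ✗ (fails at j=4)
  i=5: ✗ (fails at j=5)
  i=6: ✗ (fails at j=7)
Positions where it holds: {} → 0.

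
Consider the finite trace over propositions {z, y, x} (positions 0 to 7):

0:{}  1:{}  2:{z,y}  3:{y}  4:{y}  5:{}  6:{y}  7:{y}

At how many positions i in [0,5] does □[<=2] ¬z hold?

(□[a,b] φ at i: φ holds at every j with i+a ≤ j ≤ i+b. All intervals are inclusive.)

Evaluate at each i in [0,5]:
  i=0: ✗ (fails at j=2)
  i=1: ✗ (fails at j=2)
  i=2: ✗ (fails at j=2)
  i=3: ✓ (all of [3,5])
  i=4: ✓ (all of [4,6])
  i=5: ✓ (all of [5,7])
Positions where it holds: {3, 4, 5} → 3.

3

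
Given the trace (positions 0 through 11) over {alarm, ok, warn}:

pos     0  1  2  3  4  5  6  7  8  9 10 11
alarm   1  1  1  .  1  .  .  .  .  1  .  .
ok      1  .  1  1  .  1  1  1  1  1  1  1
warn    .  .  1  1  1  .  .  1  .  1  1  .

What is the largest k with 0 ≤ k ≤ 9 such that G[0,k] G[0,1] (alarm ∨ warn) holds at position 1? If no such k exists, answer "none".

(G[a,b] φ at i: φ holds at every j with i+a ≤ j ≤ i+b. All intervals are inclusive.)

2

G[0,1] (alarm ∨ warn) must hold from j=1 onward; find where it first fails.
  j=1: holds
  j=2: holds
  j=3: holds
  j=4: fails
Holds on [1,3], so largest k = 2.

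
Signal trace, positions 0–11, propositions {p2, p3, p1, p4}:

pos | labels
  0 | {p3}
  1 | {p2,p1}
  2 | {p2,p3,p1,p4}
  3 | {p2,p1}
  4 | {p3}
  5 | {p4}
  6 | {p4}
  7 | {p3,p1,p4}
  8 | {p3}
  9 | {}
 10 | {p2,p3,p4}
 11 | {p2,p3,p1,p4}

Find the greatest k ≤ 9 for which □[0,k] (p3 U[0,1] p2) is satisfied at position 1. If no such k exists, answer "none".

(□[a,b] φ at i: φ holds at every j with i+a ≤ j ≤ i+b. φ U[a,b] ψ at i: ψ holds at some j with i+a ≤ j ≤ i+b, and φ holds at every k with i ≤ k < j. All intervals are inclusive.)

2

(p3 U[0,1] p2) must hold from j=1 onward; find where it first fails.
  j=1: holds
  j=2: holds
  j=3: holds
  j=4: fails
Holds on [1,3], so largest k = 2.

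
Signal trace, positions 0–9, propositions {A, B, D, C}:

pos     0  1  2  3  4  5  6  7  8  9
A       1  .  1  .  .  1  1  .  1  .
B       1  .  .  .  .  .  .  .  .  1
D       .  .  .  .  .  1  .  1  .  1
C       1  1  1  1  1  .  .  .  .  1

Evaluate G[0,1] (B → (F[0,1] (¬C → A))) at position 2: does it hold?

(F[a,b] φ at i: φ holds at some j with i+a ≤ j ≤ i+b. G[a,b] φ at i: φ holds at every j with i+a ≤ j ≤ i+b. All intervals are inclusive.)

Check (B → (F[0,1] (¬C → A))) at every j in [2,3]:
  j=2: antecedent false → ✓
  j=3: antecedent false → ✓
All positions satisfy it → formula holds.

True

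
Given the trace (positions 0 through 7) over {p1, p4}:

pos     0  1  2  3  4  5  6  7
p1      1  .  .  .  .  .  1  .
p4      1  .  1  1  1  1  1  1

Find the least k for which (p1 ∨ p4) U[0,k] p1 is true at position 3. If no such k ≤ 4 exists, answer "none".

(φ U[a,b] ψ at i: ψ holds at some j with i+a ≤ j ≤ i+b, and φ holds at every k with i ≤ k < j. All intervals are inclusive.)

Need earliest j ≥ 3 with p1, and (p1 ∨ p4) at every k in [3,j-1].
  j=3: rhs fails.
  j=4: rhs fails.
  j=5: rhs fails.
  j=6: rhs holds; lhs holds on [3,5]. k = 3.

3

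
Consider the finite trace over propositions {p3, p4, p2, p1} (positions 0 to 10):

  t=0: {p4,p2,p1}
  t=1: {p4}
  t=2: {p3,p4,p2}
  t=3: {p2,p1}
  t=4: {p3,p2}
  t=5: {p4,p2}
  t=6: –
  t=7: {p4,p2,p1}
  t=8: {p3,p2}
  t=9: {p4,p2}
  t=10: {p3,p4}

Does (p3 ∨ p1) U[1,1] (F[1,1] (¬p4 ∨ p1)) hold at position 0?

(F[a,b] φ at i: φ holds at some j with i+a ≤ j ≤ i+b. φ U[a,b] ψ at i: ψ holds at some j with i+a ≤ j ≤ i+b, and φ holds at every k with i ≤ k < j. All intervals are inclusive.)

No

Need some j in [1,1] with F[1,1] (¬p4 ∨ p1), and (p3 ∨ p1) at every k in [0,j-1].
  j=1: F[1,1] (¬p4 ∨ p1) — fails (none in [2,2]).
No j in the window works → until fails.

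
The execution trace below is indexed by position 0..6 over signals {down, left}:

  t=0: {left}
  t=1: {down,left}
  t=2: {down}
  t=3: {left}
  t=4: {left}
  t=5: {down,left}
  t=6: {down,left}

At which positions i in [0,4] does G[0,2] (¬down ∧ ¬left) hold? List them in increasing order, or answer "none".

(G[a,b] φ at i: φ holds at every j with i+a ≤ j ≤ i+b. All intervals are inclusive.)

none

Evaluate at each i in [0,4]:
  i=0: ✗ (fails at j=0)
  i=1: ✗ (fails at j=1)
  i=2: ✗ (fails at j=2)
  i=3: ✗ (fails at j=3)
  i=4: ✗ (fails at j=4)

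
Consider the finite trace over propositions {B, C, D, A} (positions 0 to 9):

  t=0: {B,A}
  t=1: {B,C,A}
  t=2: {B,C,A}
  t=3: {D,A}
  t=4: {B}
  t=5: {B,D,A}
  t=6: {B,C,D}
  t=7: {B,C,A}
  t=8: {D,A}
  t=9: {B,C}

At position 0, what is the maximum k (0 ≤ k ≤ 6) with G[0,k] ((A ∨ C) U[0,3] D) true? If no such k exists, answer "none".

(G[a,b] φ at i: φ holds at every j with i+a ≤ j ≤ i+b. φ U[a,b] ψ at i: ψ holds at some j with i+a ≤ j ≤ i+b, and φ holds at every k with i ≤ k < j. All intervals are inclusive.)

3

((A ∨ C) U[0,3] D) must hold from j=0 onward; find where it first fails.
  j=0: holds
  j=1: holds
  j=2: holds
  j=3: holds
  j=4: fails
Holds on [0,3], so largest k = 3.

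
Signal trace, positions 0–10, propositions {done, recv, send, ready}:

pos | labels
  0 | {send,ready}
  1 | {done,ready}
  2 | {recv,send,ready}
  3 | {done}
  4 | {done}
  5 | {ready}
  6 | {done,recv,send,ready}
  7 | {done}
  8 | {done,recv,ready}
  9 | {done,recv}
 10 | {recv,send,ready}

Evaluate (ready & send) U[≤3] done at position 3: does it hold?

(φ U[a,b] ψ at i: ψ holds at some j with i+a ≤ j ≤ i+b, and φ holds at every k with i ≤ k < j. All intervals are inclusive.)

Need some j in [3,6] with done, and (ready & send) at every k in [3,j-1].
  j=3: done holds; no prefix to check → satisfied.

Yes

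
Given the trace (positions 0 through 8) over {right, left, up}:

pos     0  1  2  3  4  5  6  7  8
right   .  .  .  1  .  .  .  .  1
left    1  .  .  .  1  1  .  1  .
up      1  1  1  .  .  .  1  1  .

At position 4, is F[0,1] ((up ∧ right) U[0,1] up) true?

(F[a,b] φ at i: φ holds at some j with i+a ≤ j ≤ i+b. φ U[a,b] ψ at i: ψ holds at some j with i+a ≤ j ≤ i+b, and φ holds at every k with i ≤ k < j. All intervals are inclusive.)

Check ((up ∧ right) U[0,1] up) at each j in [4,5]:
  j=4: fails
  j=5: fails
No position in the window satisfies it → formula fails.

Does not hold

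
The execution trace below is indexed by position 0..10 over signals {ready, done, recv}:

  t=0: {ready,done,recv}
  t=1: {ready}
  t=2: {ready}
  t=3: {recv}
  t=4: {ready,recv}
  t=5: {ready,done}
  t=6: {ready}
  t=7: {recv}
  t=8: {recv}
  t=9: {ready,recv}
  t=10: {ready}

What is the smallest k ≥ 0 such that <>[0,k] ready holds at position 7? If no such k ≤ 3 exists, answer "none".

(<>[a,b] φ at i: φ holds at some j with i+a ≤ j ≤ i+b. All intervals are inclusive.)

2

Scan j = 7,8,… for ready:
  j=7: fails
  j=8: fails
  j=9: holds
First hit at j=9, so smallest k = 9-7 = 2.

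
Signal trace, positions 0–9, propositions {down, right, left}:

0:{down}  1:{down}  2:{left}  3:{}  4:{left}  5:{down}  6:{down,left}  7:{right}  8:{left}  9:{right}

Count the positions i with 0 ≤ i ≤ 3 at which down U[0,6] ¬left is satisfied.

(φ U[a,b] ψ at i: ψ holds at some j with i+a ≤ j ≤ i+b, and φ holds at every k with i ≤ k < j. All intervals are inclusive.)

Evaluate at each i in [0,3]:
  i=0: ✓ (rhs at j=0)
  i=1: ✓ (rhs at j=1)
  i=2: ✗ (lhs fails at k=2 before rhs at j=3)
  i=3: ✓ (rhs at j=3)
Positions where it holds: {0, 1, 3} → 3.

3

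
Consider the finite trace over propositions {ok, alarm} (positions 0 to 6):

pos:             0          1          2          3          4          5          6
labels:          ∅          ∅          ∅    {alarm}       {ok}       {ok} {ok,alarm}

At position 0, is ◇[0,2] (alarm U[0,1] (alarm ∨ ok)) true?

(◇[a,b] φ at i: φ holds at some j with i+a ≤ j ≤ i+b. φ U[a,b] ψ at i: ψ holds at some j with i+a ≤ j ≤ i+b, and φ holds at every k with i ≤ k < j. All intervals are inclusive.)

Check (alarm U[0,1] (alarm ∨ ok)) at each j in [0,2]:
  j=0: fails
  j=1: fails
  j=2: fails
No position in the window satisfies it → formula fails.

False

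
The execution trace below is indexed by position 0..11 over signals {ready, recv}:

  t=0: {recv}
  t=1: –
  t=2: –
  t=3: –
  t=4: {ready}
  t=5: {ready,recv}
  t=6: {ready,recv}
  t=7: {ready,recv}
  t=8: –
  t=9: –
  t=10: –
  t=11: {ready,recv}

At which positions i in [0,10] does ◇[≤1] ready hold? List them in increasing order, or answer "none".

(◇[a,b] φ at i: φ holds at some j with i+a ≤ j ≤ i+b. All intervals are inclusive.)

3, 4, 5, 6, 7, 10

Evaluate at each i in [0,10]:
  i=0: ✗ (none in [0,1])
  i=1: ✗ (none in [1,2])
  i=2: ✗ (none in [2,3])
  i=3: ✓ (witness j=4)
  i=4: ✓ (witness j=4)
  i=5: ✓ (witness j=5)
  i=6: ✓ (witness j=6)
  i=7: ✓ (witness j=7)
  i=8: ✗ (none in [8,9])
  i=9: ✗ (none in [9,10])
  i=10: ✓ (witness j=11)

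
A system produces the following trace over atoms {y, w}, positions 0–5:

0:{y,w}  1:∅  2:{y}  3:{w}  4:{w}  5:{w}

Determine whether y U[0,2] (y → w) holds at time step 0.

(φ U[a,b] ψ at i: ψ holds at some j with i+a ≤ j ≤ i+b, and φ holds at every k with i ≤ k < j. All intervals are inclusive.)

Holds

Need some j in [0,2] with (y → w), and y at every k in [0,j-1].
  j=0: (y → w) holds; no prefix to check → satisfied.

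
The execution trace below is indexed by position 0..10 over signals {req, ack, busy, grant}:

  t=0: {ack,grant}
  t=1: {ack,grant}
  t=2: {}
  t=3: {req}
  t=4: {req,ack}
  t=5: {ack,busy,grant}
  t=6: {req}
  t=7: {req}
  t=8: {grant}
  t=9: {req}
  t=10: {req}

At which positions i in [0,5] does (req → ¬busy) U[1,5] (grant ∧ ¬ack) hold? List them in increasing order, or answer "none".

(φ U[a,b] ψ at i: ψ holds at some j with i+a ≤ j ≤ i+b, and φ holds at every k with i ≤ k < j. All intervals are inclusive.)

Evaluate at each i in [0,5]:
  i=0: ✗ (no rhs in [1,5])
  i=1: ✗ (no rhs in [2,6])
  i=2: ✗ (no rhs in [3,7])
  i=3: ✓ (rhs at j=8; lhs holds on [3,7])
  i=4: ✓ (rhs at j=8; lhs holds on [4,7])
  i=5: ✓ (rhs at j=8; lhs holds on [5,7])

3, 4, 5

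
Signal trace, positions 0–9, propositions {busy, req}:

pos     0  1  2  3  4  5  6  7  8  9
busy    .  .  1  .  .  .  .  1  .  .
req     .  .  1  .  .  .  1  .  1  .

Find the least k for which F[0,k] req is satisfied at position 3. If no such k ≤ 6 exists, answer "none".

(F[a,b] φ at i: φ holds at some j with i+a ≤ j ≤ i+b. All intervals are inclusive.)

3

Scan j = 3,4,… for req:
  j=3: fails
  j=4: fails
  j=5: fails
  j=6: holds
First hit at j=6, so smallest k = 6-3 = 3.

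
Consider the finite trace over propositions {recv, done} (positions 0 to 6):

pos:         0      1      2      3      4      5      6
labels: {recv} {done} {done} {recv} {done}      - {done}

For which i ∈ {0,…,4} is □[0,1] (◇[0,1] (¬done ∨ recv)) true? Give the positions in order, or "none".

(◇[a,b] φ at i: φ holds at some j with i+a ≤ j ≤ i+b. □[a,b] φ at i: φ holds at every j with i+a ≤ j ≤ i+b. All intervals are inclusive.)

Evaluate at each i in [0,4]:
  i=0: ✗ (fails at j=1)
  i=1: ✗ (fails at j=1)
  i=2: ✓ (all of [2,3])
  i=3: ✓ (all of [3,4])
  i=4: ✓ (all of [4,5])

2, 3, 4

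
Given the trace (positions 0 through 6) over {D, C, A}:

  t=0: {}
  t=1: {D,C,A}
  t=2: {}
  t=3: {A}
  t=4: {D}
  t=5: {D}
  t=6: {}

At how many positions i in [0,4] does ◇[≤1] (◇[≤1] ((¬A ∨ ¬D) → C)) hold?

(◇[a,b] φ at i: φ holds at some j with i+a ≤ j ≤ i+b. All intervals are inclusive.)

Evaluate at each i in [0,4]:
  i=0: ✓ (witness j=0)
  i=1: ✓ (witness j=1)
  i=2: ✗ (none in [2,3])
  i=3: ✗ (none in [3,4])
  i=4: ✗ (none in [4,5])
Positions where it holds: {0, 1} → 2.

2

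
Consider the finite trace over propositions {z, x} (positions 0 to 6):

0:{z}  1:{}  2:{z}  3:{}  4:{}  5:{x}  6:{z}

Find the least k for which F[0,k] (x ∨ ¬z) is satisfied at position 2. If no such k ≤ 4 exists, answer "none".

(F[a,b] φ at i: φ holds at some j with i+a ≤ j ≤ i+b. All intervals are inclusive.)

1

Scan j = 2,3,… for (x ∨ ¬z):
  j=2: fails
  j=3: holds
First hit at j=3, so smallest k = 3-2 = 1.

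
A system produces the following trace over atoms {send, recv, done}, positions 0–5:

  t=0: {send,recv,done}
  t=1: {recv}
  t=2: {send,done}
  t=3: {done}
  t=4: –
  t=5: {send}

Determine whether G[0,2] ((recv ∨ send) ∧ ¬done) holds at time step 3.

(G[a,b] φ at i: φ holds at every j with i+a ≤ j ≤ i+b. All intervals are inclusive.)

Does not hold

Check ((recv ∨ send) ∧ ¬done) at every j in [3,5]:
  j=3: false
  j=4: false
  j=5: true
Fails at j=3 → formula fails.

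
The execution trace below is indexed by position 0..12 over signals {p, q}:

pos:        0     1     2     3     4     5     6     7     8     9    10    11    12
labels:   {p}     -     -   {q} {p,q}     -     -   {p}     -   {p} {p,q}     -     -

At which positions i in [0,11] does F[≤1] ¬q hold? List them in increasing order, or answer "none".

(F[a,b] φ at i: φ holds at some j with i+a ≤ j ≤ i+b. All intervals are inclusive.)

0, 1, 2, 4, 5, 6, 7, 8, 9, 10, 11

Evaluate at each i in [0,11]:
  i=0: ✓ (witness j=0)
  i=1: ✓ (witness j=1)
  i=2: ✓ (witness j=2)
  i=3: ✗ (none in [3,4])
  i=4: ✓ (witness j=5)
  i=5: ✓ (witness j=5)
  i=6: ✓ (witness j=6)
  i=7: ✓ (witness j=7)
  i=8: ✓ (witness j=8)
  i=9: ✓ (witness j=9)
  i=10: ✓ (witness j=11)
  i=11: ✓ (witness j=11)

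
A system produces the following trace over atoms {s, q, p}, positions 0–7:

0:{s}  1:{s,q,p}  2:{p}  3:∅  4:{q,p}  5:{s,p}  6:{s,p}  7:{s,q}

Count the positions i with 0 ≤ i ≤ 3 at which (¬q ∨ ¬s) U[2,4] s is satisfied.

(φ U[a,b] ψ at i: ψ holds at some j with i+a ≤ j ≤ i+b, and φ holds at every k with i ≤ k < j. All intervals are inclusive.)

2

Evaluate at each i in [0,3]:
  i=0: ✗ (no rhs in [2,4])
  i=1: ✗ (lhs fails at k=1 before rhs at j=5)
  i=2: ✓ (rhs at j=5; lhs holds on [2,4])
  i=3: ✓ (rhs at j=5; lhs holds on [3,4])
Positions where it holds: {2, 3} → 2.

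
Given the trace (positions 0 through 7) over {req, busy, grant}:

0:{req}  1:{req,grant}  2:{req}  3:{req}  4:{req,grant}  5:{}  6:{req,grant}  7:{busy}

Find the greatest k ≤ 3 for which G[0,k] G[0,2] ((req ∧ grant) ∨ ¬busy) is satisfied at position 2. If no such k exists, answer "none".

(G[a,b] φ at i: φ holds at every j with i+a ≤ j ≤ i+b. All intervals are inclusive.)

G[0,2] ((req ∧ grant) ∨ ¬busy) must hold from j=2 onward; find where it first fails.
  j=2: holds
  j=3: holds
  j=4: holds
  j=5: fails
Holds on [2,4], so largest k = 2.

2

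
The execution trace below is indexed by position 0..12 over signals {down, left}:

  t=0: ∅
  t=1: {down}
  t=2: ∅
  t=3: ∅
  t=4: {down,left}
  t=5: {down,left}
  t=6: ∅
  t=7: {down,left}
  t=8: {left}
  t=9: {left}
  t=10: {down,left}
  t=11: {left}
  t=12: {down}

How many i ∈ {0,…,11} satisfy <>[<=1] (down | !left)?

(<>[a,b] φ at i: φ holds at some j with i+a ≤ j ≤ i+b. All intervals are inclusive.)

Evaluate at each i in [0,11]:
  i=0: ✓ (witness j=0)
  i=1: ✓ (witness j=1)
  i=2: ✓ (witness j=2)
  i=3: ✓ (witness j=3)
  i=4: ✓ (witness j=4)
  i=5: ✓ (witness j=5)
  i=6: ✓ (witness j=6)
  i=7: ✓ (witness j=7)
  i=8: ✗ (none in [8,9])
  i=9: ✓ (witness j=10)
  i=10: ✓ (witness j=10)
  i=11: ✓ (witness j=12)
Positions where it holds: {0, 1, 2, 3, 4, 5, 6, 7, 9, 10, 11} → 11.

11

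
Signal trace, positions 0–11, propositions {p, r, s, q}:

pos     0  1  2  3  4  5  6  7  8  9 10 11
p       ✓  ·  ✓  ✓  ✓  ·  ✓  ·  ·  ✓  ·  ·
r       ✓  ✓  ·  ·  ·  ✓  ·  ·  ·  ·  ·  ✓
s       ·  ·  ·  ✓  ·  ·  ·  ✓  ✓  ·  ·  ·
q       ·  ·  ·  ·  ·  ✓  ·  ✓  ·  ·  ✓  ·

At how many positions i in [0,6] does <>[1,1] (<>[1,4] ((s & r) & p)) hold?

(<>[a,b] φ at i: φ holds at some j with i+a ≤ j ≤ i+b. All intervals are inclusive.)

0

Evaluate at each i in [0,6]:
  i=0: ✗ (none in [1,1])
  i=1: ✗ (none in [2,2])
  i=2: ✗ (none in [3,3])
  i=3: ✗ (none in [4,4])
  i=4: ✗ (none in [5,5])
  i=5: ✗ (none in [6,6])
  i=6: ✗ (none in [7,7])
Positions where it holds: {} → 0.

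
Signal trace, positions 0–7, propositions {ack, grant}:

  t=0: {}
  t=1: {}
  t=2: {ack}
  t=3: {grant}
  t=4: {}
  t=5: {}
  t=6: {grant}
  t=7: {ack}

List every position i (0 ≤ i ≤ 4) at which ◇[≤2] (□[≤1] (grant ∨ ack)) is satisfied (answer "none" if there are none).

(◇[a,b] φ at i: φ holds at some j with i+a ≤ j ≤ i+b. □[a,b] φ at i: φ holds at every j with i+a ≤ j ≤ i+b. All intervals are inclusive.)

0, 1, 2, 4

Evaluate at each i in [0,4]:
  i=0: ✓ (witness j=2)
  i=1: ✓ (witness j=2)
  i=2: ✓ (witness j=2)
  i=3: ✗ (none in [3,5])
  i=4: ✓ (witness j=6)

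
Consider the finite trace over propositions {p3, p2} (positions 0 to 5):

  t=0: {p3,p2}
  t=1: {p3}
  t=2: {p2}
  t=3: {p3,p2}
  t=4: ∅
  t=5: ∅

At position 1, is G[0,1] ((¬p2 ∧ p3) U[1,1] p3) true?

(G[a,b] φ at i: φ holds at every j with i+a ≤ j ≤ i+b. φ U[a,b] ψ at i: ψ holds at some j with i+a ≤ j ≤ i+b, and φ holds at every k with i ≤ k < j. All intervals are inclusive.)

Check ((¬p2 ∧ p3) U[1,1] p3) at every j in [1,2]:
  j=1: fails
  j=2: fails
Fails at j=1 → formula fails.

No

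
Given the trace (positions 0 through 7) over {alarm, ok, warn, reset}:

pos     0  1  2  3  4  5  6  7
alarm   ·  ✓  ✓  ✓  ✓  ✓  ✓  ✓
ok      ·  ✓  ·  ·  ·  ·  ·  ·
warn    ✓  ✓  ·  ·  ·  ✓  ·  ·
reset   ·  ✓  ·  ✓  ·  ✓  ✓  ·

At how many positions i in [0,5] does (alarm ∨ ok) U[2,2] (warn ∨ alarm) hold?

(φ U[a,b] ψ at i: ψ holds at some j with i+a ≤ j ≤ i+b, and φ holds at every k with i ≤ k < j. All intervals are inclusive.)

Evaluate at each i in [0,5]:
  i=0: ✗ (lhs fails at k=0 before rhs at j=2)
  i=1: ✓ (rhs at j=3; lhs holds on [1,2])
  i=2: ✓ (rhs at j=4; lhs holds on [2,3])
  i=3: ✓ (rhs at j=5; lhs holds on [3,4])
  i=4: ✓ (rhs at j=6; lhs holds on [4,5])
  i=5: ✓ (rhs at j=7; lhs holds on [5,6])
Positions where it holds: {1, 2, 3, 4, 5} → 5.

5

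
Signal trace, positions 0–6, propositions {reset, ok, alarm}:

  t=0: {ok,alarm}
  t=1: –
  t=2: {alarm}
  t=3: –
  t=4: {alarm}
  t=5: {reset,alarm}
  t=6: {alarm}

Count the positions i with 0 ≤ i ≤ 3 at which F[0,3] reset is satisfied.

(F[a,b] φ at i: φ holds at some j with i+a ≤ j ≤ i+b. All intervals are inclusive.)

Evaluate at each i in [0,3]:
  i=0: ✗ (none in [0,3])
  i=1: ✗ (none in [1,4])
  i=2: ✓ (witness j=5)
  i=3: ✓ (witness j=5)
Positions where it holds: {2, 3} → 2.

2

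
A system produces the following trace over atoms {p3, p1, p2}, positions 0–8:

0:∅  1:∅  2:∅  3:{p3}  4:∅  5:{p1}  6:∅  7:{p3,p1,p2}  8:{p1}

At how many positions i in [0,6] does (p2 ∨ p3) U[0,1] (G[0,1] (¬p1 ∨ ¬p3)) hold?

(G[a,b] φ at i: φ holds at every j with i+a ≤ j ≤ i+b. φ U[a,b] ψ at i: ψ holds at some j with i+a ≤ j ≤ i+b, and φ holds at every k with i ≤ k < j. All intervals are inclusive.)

Evaluate at each i in [0,6]:
  i=0: ✓ (rhs at j=0)
  i=1: ✓ (rhs at j=1)
  i=2: ✓ (rhs at j=2)
  i=3: ✓ (rhs at j=3)
  i=4: ✓ (rhs at j=4)
  i=5: ✓ (rhs at j=5)
  i=6: ✗ (no rhs in [6,7])
Positions where it holds: {0, 1, 2, 3, 4, 5} → 6.

6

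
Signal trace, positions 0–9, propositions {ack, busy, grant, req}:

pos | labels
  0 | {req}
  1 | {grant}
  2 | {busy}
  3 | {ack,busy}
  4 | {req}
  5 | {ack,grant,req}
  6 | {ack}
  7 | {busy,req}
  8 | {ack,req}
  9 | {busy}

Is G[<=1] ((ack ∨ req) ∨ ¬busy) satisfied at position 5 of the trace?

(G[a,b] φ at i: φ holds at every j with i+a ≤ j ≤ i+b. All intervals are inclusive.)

Holds

Check ((ack ∨ req) ∨ ¬busy) at every j in [5,6]:
  j=5: true
  j=6: true
All positions satisfy it → formula holds.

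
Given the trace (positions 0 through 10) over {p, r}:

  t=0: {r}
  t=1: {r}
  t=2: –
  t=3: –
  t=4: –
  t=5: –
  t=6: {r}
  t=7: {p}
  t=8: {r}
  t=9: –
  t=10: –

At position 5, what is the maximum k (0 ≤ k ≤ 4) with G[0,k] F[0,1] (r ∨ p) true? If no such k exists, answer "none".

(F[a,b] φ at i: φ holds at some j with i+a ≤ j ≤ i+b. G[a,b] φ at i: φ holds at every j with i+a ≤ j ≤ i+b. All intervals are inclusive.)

3

F[0,1] (r ∨ p) must hold from j=5 onward; find where it first fails.
  j=5: holds
  j=6: holds
  j=7: holds
  j=8: holds
  j=9: fails
Holds on [5,8], so largest k = 3.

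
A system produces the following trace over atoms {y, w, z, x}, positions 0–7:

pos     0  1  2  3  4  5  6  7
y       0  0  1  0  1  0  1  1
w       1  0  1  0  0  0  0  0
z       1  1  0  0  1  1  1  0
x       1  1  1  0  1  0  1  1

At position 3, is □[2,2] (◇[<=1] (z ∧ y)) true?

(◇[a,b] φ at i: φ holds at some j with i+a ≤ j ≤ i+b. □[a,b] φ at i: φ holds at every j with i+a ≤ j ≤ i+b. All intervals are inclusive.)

True

Check ◇[<=1] (z ∧ y) at every j in [5,5]:
  j=5: holds (witness at 6)
All positions satisfy it → formula holds.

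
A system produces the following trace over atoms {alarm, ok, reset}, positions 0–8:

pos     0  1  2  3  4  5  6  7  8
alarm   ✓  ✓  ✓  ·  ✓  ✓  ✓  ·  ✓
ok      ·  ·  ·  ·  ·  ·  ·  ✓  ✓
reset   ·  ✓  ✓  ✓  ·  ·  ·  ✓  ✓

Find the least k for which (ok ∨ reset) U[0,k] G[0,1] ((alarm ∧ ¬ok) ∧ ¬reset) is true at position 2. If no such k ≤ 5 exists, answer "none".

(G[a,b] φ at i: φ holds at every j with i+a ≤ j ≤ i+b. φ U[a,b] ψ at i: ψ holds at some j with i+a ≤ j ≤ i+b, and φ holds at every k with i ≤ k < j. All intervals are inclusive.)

Need earliest j ≥ 2 with G[0,1] ((alarm ∧ ¬ok) ∧ ¬reset), and (ok ∨ reset) at every k in [2,j-1].
  j=2: rhs fails.
  j=3: rhs fails.
  j=4: rhs holds; lhs holds on [2,3]. k = 2.

2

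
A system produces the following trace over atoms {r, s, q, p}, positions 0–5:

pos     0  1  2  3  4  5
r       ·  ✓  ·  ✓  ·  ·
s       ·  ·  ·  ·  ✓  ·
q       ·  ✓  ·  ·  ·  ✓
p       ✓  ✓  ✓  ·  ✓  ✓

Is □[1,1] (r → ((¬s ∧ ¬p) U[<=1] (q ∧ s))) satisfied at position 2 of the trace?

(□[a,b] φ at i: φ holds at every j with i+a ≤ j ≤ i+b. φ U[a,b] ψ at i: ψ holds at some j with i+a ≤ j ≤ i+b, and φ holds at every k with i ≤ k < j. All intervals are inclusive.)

Check (r → ((¬s ∧ ¬p) U[<=1] (q ∧ s))) at every j in [3,3]:
  j=3: antecedent true; consequent fails → ✗
Fails at j=3 → formula fails.

False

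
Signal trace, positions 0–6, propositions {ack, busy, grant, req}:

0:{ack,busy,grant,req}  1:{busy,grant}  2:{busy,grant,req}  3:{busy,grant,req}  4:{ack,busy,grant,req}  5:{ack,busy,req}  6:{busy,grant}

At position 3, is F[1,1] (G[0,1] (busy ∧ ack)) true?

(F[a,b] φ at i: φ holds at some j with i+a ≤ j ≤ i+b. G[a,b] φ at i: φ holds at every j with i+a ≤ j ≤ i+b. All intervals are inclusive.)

Holds

Check G[0,1] (busy ∧ ack) at each j in [4,4]:
  j=4: holds on [4,5]
Found at j=4 → formula holds.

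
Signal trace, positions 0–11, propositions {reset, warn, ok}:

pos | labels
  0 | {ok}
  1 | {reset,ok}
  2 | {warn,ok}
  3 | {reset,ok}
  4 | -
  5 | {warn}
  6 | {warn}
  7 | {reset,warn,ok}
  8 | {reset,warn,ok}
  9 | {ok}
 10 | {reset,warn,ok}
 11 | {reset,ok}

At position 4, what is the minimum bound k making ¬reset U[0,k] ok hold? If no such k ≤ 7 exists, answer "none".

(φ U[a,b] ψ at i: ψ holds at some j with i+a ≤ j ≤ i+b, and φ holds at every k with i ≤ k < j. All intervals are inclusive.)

3

Need earliest j ≥ 4 with ok, and ¬reset at every k in [4,j-1].
  j=4: rhs fails.
  j=5: rhs fails.
  j=6: rhs fails.
  j=7: rhs holds; lhs holds on [4,6]. k = 3.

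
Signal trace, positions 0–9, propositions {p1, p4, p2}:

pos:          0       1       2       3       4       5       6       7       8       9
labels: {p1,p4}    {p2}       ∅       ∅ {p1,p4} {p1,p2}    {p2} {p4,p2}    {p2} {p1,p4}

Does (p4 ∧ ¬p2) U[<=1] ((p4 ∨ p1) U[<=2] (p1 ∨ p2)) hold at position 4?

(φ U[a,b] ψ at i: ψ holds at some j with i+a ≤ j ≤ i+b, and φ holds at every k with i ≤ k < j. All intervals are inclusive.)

Need some j in [4,5] with ((p4 ∨ p1) U[<=2] (p1 ∨ p2)), and (p4 ∧ ¬p2) at every k in [4,j-1].
  j=4: ((p4 ∨ p1) U[<=2] (p1 ∨ p2)) holds; no prefix to check → satisfied.

Yes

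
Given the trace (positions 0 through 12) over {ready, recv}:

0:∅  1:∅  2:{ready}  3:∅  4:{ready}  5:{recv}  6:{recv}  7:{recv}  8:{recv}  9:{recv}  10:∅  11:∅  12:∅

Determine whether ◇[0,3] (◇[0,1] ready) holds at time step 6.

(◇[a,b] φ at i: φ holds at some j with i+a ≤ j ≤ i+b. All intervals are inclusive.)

Check ◇[0,1] ready at each j in [6,9]:
  j=6: fails (none in [6,7])
  j=7: fails (none in [7,8])
  j=8: fails (none in [8,9])
  j=9: fails (none in [9,10])
No position in the window satisfies it → formula fails.

No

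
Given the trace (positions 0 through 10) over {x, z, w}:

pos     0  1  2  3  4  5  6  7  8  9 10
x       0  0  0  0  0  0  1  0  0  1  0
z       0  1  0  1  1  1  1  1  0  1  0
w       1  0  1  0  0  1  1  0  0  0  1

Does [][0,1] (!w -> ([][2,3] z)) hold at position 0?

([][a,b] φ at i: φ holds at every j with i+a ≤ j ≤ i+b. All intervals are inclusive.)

Holds

Check (!w -> ([][2,3] z)) at every j in [0,1]:
  j=0: antecedent false → ✓
  j=1: antecedent true; consequent holds on [3,4] → ✓
All positions satisfy it → formula holds.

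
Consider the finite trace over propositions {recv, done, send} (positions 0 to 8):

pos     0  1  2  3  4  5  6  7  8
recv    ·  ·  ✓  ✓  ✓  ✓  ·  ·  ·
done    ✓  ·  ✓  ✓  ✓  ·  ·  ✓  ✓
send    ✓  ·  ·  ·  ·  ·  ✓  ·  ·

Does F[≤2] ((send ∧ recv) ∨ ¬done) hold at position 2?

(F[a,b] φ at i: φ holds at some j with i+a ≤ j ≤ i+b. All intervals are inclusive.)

Does not hold

Check ((send ∧ recv) ∨ ¬done) at each j in [2,4]:
  j=2: false
  j=3: false
  j=4: false
No position in the window satisfies it → formula fails.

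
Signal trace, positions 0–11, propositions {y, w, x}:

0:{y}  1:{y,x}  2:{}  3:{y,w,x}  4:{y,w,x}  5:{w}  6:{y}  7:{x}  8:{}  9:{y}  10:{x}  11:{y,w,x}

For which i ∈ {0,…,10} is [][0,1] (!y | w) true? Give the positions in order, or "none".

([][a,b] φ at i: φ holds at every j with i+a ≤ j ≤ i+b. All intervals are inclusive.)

Evaluate at each i in [0,10]:
  i=0: ✗ (fails at j=0)
  i=1: ✗ (fails at j=1)
  i=2: ✓ (all of [2,3])
  i=3: ✓ (all of [3,4])
  i=4: ✓ (all of [4,5])
  i=5: ✗ (fails at j=6)
  i=6: ✗ (fails at j=6)
  i=7: ✓ (all of [7,8])
  i=8: ✗ (fails at j=9)
  i=9: ✗ (fails at j=9)
  i=10: ✓ (all of [10,11])

2, 3, 4, 7, 10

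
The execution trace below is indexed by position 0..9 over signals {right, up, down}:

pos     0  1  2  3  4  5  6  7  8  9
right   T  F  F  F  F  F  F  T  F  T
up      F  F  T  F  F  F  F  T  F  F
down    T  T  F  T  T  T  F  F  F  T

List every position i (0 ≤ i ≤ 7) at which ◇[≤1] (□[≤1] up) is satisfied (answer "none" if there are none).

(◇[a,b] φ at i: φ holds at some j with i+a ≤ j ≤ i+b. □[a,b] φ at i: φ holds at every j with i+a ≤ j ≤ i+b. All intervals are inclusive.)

none

Evaluate at each i in [0,7]:
  i=0: ✗ (none in [0,1])
  i=1: ✗ (none in [1,2])
  i=2: ✗ (none in [2,3])
  i=3: ✗ (none in [3,4])
  i=4: ✗ (none in [4,5])
  i=5: ✗ (none in [5,6])
  i=6: ✗ (none in [6,7])
  i=7: ✗ (none in [7,8])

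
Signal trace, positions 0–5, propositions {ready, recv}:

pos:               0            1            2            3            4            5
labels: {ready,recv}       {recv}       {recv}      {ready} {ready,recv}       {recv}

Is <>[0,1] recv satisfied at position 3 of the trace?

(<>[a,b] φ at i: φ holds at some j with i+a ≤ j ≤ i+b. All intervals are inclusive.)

Yes

Check recv at each j in [3,4]:
  j=3: false
  j=4: true
Found at j=4 → formula holds.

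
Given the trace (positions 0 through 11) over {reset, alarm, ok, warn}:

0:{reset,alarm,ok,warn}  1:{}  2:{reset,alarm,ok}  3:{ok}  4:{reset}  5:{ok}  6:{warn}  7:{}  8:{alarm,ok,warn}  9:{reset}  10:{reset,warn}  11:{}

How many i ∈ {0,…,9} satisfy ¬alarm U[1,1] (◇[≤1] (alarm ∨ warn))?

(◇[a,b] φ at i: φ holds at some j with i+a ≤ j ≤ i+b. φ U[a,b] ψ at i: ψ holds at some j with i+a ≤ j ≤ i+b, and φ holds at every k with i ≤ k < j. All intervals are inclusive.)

6

Evaluate at each i in [0,9]:
  i=0: ✗ (lhs fails at k=0 before rhs at j=1)
  i=1: ✓ (rhs at j=2; lhs holds on [1,1])
  i=2: ✗ (no rhs in [3,3])
  i=3: ✗ (no rhs in [4,4])
  i=4: ✓ (rhs at j=5; lhs holds on [4,4])
  i=5: ✓ (rhs at j=6; lhs holds on [5,5])
  i=6: ✓ (rhs at j=7; lhs holds on [6,6])
  i=7: ✓ (rhs at j=8; lhs holds on [7,7])
  i=8: ✗ (lhs fails at k=8 before rhs at j=9)
  i=9: ✓ (rhs at j=10; lhs holds on [9,9])
Positions where it holds: {1, 4, 5, 6, 7, 9} → 6.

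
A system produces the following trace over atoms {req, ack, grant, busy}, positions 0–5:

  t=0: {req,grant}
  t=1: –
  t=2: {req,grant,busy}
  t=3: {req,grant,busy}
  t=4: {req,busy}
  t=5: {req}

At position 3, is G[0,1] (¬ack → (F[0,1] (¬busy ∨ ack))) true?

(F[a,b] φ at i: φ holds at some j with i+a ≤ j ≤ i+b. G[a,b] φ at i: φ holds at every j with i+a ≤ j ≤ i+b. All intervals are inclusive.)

Check (¬ack → (F[0,1] (¬busy ∨ ack))) at every j in [3,4]:
  j=3: antecedent true; consequent fails (none in [3,4]) → ✗
  j=4: antecedent true; consequent holds (witness at 5) → ✓
Fails at j=3 → formula fails.

No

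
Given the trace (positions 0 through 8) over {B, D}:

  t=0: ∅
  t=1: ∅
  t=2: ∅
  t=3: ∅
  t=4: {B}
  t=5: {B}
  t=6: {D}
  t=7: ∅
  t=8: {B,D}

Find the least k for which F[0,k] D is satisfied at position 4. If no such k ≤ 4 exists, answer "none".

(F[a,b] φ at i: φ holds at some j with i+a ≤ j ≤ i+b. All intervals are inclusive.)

Scan j = 4,5,… for D:
  j=4: fails
  j=5: fails
  j=6: holds
First hit at j=6, so smallest k = 6-4 = 2.

2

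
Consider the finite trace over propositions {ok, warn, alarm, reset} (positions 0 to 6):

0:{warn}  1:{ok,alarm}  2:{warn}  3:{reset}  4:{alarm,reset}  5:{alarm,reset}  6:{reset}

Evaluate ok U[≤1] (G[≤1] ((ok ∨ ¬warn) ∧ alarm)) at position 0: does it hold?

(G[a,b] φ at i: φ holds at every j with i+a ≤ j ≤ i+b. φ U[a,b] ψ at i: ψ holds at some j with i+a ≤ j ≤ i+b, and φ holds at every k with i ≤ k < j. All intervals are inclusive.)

False

Need some j in [0,1] with G[≤1] ((ok ∨ ¬warn) ∧ alarm), and ok at every k in [0,j-1].
  j=0: G[≤1] ((ok ∨ ¬warn) ∧ alarm) — fails at 0.
  j=1: G[≤1] ((ok ∨ ¬warn) ∧ alarm) — fails at 2.
No j in the window works → until fails.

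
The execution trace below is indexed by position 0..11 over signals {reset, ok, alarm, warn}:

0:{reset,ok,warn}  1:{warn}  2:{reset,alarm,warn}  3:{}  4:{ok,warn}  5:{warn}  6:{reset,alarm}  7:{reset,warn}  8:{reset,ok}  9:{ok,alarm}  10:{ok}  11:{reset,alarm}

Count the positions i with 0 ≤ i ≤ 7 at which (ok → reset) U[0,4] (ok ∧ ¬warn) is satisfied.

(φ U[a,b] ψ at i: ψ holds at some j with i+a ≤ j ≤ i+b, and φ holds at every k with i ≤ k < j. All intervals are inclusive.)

3

Evaluate at each i in [0,7]:
  i=0: ✗ (no rhs in [0,4])
  i=1: ✗ (no rhs in [1,5])
  i=2: ✗ (no rhs in [2,6])
  i=3: ✗ (no rhs in [3,7])
  i=4: ✗ (lhs fails at k=4 before rhs at j=8)
  i=5: ✓ (rhs at j=8; lhs holds on [5,7])
  i=6: ✓ (rhs at j=8; lhs holds on [6,7])
  i=7: ✓ (rhs at j=8; lhs holds on [7,7])
Positions where it holds: {5, 6, 7} → 3.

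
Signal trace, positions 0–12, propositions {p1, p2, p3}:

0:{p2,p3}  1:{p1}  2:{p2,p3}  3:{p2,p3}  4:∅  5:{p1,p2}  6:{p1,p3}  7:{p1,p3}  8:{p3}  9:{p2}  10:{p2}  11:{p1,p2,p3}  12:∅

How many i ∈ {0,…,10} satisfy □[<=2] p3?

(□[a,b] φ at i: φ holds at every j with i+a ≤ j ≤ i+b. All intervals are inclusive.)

1

Evaluate at each i in [0,10]:
  i=0: ✗ (fails at j=1)
  i=1: ✗ (fails at j=1)
  i=2: ✗ (fails at j=4)
  i=3: ✗ (fails at j=4)
  i=4: ✗ (fails at j=4)
  i=5: ✗ (fails at j=5)
  i=6: ✓ (all of [6,8])
  i=7: ✗ (fails at j=9)
  i=8: ✗ (fails at j=9)
  i=9: ✗ (fails at j=9)
  i=10: ✗ (fails at j=10)
Positions where it holds: {6} → 1.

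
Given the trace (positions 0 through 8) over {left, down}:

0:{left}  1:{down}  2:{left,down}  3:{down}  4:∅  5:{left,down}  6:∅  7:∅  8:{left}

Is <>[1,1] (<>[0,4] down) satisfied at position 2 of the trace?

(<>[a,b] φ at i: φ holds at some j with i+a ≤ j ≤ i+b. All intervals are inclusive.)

Yes

Check <>[0,4] down at each j in [3,3]:
  j=3: holds (witness at 3)
Found at j=3 → formula holds.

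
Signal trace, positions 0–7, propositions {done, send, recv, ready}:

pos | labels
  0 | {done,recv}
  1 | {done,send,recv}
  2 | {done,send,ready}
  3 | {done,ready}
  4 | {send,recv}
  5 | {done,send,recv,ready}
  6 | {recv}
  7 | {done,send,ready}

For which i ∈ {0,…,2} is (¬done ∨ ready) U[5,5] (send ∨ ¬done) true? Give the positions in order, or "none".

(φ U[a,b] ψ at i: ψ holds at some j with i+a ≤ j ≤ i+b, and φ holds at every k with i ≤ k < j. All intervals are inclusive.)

2

Evaluate at each i in [0,2]:
  i=0: ✗ (lhs fails at k=0 before rhs at j=5)
  i=1: ✗ (lhs fails at k=1 before rhs at j=6)
  i=2: ✓ (rhs at j=7; lhs holds on [2,6])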